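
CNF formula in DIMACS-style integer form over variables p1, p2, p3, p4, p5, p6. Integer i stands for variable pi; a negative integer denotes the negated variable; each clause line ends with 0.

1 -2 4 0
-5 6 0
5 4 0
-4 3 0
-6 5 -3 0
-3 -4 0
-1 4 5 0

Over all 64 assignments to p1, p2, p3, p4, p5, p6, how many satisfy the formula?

Satisfying assignments:
  p1=F p2=F p3=F p4=F p5=T p6=T
  p1=F p2=F p3=T p4=F p5=T p6=T
  p1=T p2=F p3=F p4=F p5=T p6=T
  p1=T p2=F p3=T p4=F p5=T p6=T
  p1=T p2=T p3=F p4=F p5=T p6=T
  p1=T p2=T p3=T p4=F p5=T p6=T
Count: 6.

6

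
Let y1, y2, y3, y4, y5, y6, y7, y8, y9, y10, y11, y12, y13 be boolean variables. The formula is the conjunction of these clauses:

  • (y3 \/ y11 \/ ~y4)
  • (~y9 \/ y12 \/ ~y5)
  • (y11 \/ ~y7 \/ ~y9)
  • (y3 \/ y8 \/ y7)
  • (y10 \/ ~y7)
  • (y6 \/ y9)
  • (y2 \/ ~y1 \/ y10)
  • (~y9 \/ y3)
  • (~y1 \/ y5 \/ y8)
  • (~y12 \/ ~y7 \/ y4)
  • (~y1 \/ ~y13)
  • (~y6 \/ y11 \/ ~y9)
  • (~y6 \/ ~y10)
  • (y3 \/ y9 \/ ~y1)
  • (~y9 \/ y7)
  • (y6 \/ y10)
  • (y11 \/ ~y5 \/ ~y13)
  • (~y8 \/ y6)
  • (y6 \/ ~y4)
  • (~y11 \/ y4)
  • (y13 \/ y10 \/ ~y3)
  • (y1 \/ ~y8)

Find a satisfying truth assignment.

Set y1 = False and propagate.
  then y8 is forced to False.
Branch on y3: take y3 = True.
Branch on y4: take y4 = True.
  then y6 is forced to True.
  then y10 is forced to False.
  then y7 is forced to False.
  then y9 is forced to False.
  then y13 is forced to True.
For the remaining variables, y2 = False, y5 = False, y11 = True, y12 = True works.
Every clause has at least one true literal under this assignment.

y1=F, y2=F, y3=T, y4=T, y5=F, y6=T, y7=F, y8=F, y9=F, y10=F, y11=T, y12=T, y13=T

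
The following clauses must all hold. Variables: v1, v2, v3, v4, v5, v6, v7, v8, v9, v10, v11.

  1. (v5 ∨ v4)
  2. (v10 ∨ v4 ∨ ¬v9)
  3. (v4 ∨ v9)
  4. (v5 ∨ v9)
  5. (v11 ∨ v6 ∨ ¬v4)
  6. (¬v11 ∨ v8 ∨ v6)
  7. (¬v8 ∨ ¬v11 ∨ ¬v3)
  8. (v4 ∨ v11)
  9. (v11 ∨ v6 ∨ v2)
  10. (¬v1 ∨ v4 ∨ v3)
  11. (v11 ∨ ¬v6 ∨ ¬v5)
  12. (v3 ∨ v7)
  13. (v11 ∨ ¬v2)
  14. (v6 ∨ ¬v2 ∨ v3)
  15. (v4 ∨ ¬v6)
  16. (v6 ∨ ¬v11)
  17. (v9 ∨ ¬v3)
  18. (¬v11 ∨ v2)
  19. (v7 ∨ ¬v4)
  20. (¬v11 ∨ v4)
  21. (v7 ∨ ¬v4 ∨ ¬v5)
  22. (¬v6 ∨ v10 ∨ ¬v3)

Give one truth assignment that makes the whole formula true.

v1=False, v2=True, v3=False, v4=True, v5=True, v6=True, v7=True, v8=True, v9=False, v10=False, v11=True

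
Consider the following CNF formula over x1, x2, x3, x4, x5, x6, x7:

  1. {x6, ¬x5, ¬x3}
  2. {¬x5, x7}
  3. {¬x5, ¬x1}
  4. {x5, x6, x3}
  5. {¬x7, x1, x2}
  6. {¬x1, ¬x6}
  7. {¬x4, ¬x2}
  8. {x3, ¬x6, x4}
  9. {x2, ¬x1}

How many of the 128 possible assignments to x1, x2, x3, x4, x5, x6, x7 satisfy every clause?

13

Split on x1, then x5.
  x1=T, x5=T: a clause becomes empty — 0.
  x1=T, x5=F: remaining (x2,x3,x4,x6,x7) ∈ {(T,T,F,F,F); (T,T,F,F,T)} — 2.
  x1=F, x5=T: remaining (x2,x3,x4,x6,x7) ∈ {(T,F,F,F,T); (T,T,F,T,T)} — 2.
  x1=F, x5=F: 9 of the 32 assignments to (x2,x3,x4,x6,x7) work.
Total: 0 + 2 + 2 + 9 = 13.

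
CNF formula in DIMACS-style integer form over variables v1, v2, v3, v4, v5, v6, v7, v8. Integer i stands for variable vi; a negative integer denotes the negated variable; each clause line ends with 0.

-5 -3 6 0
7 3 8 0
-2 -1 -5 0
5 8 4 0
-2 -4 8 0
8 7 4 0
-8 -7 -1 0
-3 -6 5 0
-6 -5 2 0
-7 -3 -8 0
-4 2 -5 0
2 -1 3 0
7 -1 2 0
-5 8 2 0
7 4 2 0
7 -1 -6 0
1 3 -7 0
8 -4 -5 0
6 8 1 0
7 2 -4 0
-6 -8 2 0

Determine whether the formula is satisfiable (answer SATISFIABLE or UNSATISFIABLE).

SATISFIABLE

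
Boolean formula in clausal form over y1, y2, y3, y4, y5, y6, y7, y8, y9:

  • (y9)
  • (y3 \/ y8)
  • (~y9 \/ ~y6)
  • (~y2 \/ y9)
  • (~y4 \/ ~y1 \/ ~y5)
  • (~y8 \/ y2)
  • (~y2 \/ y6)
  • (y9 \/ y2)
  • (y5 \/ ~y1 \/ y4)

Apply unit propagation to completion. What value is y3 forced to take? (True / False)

Unit clause (y9) sets y9 = True.
In (~y9 \/ ~y6), ~y9 is now false; ~y6 must hold, so y6 = False.
In (~y2 \/ y6), y6 is now false; ~y2 must hold, so y2 = False.
(y2 \/ ~y8) with y2 = False leaves only ~y8, so y8 = False.
(y8 \/ y3): since y8 = False, the clause reduces to (y3). y3 = True.

True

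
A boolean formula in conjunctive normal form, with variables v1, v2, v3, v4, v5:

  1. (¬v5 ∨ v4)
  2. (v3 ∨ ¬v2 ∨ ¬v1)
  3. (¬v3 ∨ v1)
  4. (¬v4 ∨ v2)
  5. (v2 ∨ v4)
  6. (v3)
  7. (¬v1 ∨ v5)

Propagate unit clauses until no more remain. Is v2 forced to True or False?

(v3) stands alone — v3 = True.
From (v1 ∨ ¬v3) and v3 = True: v1 = True.
In (¬v1 ∨ v5), ¬v1 is now false; v5 must hold, so v5 = True.
From (¬v5 ∨ v4) and v5 = True: v4 = True.
In (¬v4 ∨ v2), ¬v4 is now false; v2 must hold, so v2 = True.

True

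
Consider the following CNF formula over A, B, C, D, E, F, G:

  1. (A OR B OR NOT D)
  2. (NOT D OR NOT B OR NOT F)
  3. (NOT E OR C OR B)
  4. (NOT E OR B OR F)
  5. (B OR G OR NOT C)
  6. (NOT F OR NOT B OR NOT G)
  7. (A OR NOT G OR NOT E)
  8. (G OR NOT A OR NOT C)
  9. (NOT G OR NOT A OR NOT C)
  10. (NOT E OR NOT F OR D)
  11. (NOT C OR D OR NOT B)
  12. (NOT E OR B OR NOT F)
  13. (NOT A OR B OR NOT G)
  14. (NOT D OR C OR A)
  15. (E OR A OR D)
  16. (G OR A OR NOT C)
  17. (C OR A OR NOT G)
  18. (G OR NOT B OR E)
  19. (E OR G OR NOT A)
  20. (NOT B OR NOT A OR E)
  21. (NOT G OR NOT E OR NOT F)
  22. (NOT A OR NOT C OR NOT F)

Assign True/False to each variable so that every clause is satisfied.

A=True, B=True, C=False, D=False, E=True, F=False, G=True

Branch on A: take A = True.
Branch on B: take B = True.
  then E is forced to True.
Branch on C: take C = False.
For the remaining variables, D = False, F = False, G = True works.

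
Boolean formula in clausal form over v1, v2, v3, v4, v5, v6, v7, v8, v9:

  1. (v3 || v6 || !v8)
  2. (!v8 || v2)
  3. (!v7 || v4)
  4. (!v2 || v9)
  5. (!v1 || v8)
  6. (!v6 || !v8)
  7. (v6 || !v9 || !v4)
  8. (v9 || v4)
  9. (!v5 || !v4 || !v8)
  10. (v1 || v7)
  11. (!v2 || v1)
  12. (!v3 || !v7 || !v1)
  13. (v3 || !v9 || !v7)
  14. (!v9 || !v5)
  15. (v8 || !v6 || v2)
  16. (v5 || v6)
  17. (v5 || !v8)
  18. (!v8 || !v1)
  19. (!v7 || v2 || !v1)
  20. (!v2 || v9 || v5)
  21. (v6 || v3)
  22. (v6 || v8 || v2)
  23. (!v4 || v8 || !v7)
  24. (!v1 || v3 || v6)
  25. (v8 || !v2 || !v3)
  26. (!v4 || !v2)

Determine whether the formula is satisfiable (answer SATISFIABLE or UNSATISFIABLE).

UNSATISFIABLE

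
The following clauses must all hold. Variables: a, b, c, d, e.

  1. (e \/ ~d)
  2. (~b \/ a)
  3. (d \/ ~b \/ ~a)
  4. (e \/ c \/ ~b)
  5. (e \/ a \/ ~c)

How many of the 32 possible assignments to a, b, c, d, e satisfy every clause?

13

Case analysis on a and b:
  a=T, b=T: remaining (c,d,e) ∈ {(F,T,T); (T,T,T)} — 2.
  a=T, b=F: c free; 3 ways for (d,e) × 2^1 = 6.
  a=F, b=T: a clause becomes empty — 0.
  a=F, b=F: 5 of the 8 assignments to (c,d,e) work.
Total: 2 + 6 + 0 + 5 = 13.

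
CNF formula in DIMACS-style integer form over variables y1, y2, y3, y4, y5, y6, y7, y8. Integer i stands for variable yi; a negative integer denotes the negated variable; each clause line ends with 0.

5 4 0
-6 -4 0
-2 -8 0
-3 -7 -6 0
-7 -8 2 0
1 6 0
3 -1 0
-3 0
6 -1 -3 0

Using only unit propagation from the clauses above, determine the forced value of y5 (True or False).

(~y3) is a unit clause: y3 = False.
In (y3 \/ ~y1), y3 is now false; ~y1 must hold, so y1 = False.
(y6 \/ y1): since y1 = False, the clause reduces to (y6). y6 = True.
In (~y4 \/ ~y6), ~y6 is now false; ~y4 must hold, so y4 = False.
(y5 \/ y4): since y4 = False, the clause reduces to (y5). y5 = True.

True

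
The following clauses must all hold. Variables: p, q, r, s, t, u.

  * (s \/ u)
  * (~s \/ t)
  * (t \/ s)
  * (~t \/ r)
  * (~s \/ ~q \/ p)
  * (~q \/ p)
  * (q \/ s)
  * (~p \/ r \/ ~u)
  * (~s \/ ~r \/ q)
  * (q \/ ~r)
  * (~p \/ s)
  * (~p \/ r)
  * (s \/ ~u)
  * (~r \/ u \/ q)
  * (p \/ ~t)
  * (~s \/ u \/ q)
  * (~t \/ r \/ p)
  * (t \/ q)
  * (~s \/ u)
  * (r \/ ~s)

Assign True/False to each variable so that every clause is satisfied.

p=True, q=True, r=True, s=True, t=True, u=True

Set p = True and propagate.
  then s is forced to True.
  then t is forced to True.
  then r is forced to True.
  then q is forced to True.
  then u is forced to True.
Check each clause:
  1. (u \/ s) — s is true.
  2. (~s \/ t) — t is true.
  3. (s \/ t) — s is true.
  4. (r \/ ~t) — r is true.
  5. (~s \/ p \/ ~q) — p is true.
  6. (~q \/ p) — p is true.
  7. (q \/ s) — q is true.
  8. (~u \/ ~p \/ r) — r is true.
  9. (~r \/ ~s \/ q) — q is true.
  10. (q \/ ~r) — q is true.
  11. (~p \/ s) — s is true.
  12. (r \/ ~p) — r is true.
  13. (~u \/ s) — s is true.
  14. (q \/ u \/ ~r) — q is true.
  15. (~t \/ p) — p is true.
  16. (u \/ q \/ ~s) — q is true.
  17. (p \/ ~t \/ r) — p is true.
  18. (t \/ q) — q is true.
  19. (~s \/ u) — u is true.
  20. (~s \/ r) — r is true.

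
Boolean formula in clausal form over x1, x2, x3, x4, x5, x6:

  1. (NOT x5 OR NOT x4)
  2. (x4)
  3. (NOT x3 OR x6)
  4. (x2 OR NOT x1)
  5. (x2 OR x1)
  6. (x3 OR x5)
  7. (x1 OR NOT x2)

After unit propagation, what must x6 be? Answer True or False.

True

(x4) stands alone — x4 = True.
(NOT x4 OR NOT x5): since x4 = True, the clause reduces to (NOT x5). x5 = False.
In (x3 OR x5), x5 is now false; x3 must hold, so x3 = True.
In (NOT x3 OR x6), NOT x3 is now false; x6 must hold, so x6 = True.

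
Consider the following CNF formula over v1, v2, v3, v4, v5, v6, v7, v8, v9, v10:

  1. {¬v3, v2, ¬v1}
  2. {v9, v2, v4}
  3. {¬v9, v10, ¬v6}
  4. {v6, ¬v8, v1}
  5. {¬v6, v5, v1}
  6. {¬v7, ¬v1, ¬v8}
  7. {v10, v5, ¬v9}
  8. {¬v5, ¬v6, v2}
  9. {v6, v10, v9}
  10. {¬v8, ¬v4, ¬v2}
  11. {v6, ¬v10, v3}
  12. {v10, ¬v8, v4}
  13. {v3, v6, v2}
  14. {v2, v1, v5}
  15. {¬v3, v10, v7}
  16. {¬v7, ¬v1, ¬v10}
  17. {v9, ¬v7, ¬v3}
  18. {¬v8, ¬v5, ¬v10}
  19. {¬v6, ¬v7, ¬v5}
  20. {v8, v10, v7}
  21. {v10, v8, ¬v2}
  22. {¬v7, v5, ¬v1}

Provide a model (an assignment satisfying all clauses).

Try v1 = True.
Try v2 = True.
Try v3 = True.
The remaining clauses are satisfied by v4 = True, v5 = True, v6 = False, v7 = False, v8 = False, v9 = True, v10 = True.

v1=True, v2=True, v3=True, v4=True, v5=True, v6=False, v7=False, v8=False, v9=True, v10=True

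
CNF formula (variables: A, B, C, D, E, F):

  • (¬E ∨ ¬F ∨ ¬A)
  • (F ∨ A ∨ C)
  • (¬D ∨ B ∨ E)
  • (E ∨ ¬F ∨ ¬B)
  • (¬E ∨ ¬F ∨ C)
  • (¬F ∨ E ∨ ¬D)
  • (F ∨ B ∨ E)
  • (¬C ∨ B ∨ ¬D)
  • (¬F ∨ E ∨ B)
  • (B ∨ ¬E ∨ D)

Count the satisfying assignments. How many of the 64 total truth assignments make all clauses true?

15

Case analysis on E and F:
  E=1, F=1: remaining (A,B,C,D) ∈ {(0,1,1,0); (0,1,1,1)} — 2.
  E=1, F=0: 7 of the 16 assignments to (A,B,C,D) work.
  E=0, F=1: a clause becomes empty — 0.
  E=0, F=0: D free; 3 ways for (A,B,C) × 2^1 = 6.
Total: 2 + 7 + 0 + 6 = 15.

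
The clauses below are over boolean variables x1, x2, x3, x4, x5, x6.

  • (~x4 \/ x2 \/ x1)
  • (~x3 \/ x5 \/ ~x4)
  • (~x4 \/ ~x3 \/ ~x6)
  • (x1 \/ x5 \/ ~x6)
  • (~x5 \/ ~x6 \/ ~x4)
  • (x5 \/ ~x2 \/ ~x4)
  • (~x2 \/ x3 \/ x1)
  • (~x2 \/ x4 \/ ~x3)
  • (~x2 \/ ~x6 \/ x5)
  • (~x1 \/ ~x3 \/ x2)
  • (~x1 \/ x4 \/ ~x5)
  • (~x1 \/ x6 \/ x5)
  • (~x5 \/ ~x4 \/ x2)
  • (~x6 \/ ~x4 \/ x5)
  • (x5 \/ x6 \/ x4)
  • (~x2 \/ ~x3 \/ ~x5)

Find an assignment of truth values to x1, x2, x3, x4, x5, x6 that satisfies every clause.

x1=1, x2=0, x3=0, x4=0, x5=0, x6=1

Branch on x1: take x1 = True.
Try x2 = False.
  then x3 is forced to False.
For the remaining variables, x4 = False, x5 = False, x6 = True works.
Check each clause:
  1. (x2 \/ ~x4 \/ x1) — x1 is true.
  2. (~x3 \/ ~x4 \/ x5) — ~x4 is true.
  3. (~x6 \/ ~x4 \/ ~x3) — ~x4 is true.
  4. (x1 \/ ~x6 \/ x5) — x1 is true.
  5. (~x6 \/ ~x4 \/ ~x5) — ~x5 is true.
  6. (~x4 \/ ~x2 \/ x5) — ~x4 is true.
  7. (x1 \/ ~x2 \/ x3) — x1 is true.
  8. (~x3 \/ ~x2 \/ x4) — ~x3 is true.
  9. (x5 \/ ~x6 \/ ~x2) — ~x2 is true.
  10. (x2 \/ ~x1 \/ ~x3) — ~x3 is true.
  11. (~x1 \/ ~x5 \/ x4) — ~x5 is true.
  12. (x5 \/ x6 \/ ~x1) — x6 is true.
  13. (x2 \/ ~x5 \/ ~x4) — ~x5 is true.
  14. (~x6 \/ ~x4 \/ x5) — ~x4 is true.
  15. (x6 \/ x4 \/ x5) — x6 is true.
  16. (~x3 \/ ~x5 \/ ~x2) — ~x5 is true.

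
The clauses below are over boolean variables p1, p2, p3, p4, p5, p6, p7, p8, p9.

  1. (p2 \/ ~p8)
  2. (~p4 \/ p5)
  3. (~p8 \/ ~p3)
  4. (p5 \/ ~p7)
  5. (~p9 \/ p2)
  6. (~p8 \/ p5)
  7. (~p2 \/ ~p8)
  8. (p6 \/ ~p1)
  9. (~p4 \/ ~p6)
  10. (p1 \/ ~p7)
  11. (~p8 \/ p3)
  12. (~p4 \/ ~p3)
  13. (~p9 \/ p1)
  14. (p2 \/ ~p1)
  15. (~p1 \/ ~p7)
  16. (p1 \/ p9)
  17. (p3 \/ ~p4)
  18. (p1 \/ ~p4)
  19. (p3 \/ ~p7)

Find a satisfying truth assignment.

p4 occurs only negated in the remaining clauses — set p4 = False.
Pure literal: p5 appears only positively; assign p5 = True.
Branch on p1: take p1 = True.
  then p6 is forced to True.
  then p2 is forced to True.
  then p8 is forced to False.
  then p7 is forced to False.
p3, p9 are now unconstrained; take p3 = False, p9 = True.

p1=T, p2=T, p3=F, p4=F, p5=T, p6=T, p7=F, p8=F, p9=T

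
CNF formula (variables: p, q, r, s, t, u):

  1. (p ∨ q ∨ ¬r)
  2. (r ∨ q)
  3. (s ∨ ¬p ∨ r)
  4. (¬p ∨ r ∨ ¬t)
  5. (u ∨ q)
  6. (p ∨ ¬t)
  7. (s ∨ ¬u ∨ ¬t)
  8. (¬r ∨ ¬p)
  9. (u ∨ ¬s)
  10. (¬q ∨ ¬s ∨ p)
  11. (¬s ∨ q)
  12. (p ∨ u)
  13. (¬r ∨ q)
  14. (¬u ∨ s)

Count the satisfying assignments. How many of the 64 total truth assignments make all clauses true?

1

The models are:
  p=1 q=1 r=0 s=1 t=0 u=1
That's 1 in total.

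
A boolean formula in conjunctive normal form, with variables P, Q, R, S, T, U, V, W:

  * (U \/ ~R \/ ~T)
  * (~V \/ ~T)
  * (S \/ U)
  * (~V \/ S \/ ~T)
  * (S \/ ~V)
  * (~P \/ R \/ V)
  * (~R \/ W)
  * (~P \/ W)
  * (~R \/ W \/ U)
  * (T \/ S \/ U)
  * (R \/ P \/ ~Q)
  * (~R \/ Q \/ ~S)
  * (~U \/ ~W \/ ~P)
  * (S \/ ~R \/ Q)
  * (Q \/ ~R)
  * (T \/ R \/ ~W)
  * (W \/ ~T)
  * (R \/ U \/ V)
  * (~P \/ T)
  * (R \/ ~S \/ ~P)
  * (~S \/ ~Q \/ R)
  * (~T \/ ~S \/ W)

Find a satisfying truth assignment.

P=0  Q=1  R=1  S=1  T=0  U=0  V=0  W=1

Branch on P: take P = False.
For the remaining variables, Q = True, R = True, S = True, T = False, U = False, V = False, W = True works.
Every clause has at least one true literal under this assignment.
Check each clause:
  1. (~R \/ ~T \/ U) — ~T is true.
  2. (~T \/ ~V) — ~V is true.
  3. (S \/ U) — S is true.
  4. (~V \/ ~T \/ S) — ~V is true.
  5. (S \/ ~V) — ~V is true.
  6. (V \/ ~P \/ R) — R is true.
  7. (~R \/ W) — W is true.
  8. (~P \/ W) — W is true.
  9. (W \/ U \/ ~R) — W is true.
  10. (S \/ T \/ U) — S is true.
  11. (R \/ ~Q \/ P) — R is true.
  12. (~R \/ ~S \/ Q) — Q is true.
  13. (~W \/ ~U \/ ~P) — ~U is true.
  14. (~R \/ S \/ Q) — Q is true.
  15. (~R \/ Q) — Q is true.
  16. (R \/ T \/ ~W) — R is true.
  17. (W \/ ~T) — W is true.
  18. (R \/ V \/ U) — R is true.
  19. (~P \/ T) — ~P is true.
  20. (R \/ ~S \/ ~P) — R is true.
  21. (R \/ ~Q \/ ~S) — R is true.
  22. (~S \/ W \/ ~T) — W is true.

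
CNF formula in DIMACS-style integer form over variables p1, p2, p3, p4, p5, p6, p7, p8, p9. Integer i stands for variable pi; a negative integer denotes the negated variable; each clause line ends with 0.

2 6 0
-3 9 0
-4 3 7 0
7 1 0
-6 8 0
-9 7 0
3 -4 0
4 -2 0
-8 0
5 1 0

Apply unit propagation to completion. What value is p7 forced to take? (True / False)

(!p8) is a unit clause: p8 = False.
(p8 || !p6) with p8 = False leaves only !p6, so p6 = False.
In (p2 || p6), p6 is now false; p2 must hold, so p2 = True.
In (p4 || !p2), !p2 is now false; p4 must hold, so p4 = True.
(p3 || !p4) with p4 = True leaves only p3, so p3 = True.
In (!p3 || p9), !p3 is now false; p9 must hold, so p9 = True.
(p7 || !p9) with p9 = True leaves only p7, so p7 = True.

True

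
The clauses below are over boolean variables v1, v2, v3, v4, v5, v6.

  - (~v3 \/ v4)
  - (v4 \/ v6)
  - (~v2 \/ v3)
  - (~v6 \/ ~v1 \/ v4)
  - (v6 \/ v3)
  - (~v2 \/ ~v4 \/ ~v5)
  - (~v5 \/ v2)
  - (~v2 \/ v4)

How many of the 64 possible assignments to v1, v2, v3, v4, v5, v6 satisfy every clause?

Case analysis on v4 and v2:
  v4=T, v2=T: remaining (v1,v3,v5,v6) ∈ {(F,T,F,F); (F,T,F,T); (T,T,F,F); (T,T,F,T)} — 4.
  v4=T, v2=F: v1 free; 3 ways for (v3,v5,v6) × 2^1 = 6.
  v4=F, v2=T: a clause becomes empty — 0.
  v4=F, v2=F: remaining (v1,v3,v5,v6) ∈ {(F,F,F,T)} — 1.
Total: 4 + 6 + 0 + 1 = 11.

11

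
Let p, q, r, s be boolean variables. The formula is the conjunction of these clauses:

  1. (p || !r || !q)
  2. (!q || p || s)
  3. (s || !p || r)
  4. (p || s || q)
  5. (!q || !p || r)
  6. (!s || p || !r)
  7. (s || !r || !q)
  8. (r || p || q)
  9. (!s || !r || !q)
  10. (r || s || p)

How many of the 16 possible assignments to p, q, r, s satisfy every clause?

4

The models are:
  p=0 q=1 r=0 s=1
  p=1 q=0 r=0 s=1
  p=1 q=0 r=1 s=0
  p=1 q=0 r=1 s=1
That's 4 in total.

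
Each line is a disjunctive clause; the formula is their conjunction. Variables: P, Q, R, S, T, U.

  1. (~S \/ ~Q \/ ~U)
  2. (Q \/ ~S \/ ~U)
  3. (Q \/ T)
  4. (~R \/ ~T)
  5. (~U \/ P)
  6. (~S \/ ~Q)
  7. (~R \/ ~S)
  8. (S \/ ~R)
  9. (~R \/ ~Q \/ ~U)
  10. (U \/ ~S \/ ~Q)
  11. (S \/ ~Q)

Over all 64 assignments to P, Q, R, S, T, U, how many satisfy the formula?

The models are:
  P=F Q=F R=F S=F T=T U=F
  P=F Q=F R=F S=T T=T U=F
  P=T Q=F R=F S=F T=T U=F
  P=T Q=F R=F S=F T=T U=T
  P=T Q=F R=F S=T T=T U=F
That's 5 in total.

5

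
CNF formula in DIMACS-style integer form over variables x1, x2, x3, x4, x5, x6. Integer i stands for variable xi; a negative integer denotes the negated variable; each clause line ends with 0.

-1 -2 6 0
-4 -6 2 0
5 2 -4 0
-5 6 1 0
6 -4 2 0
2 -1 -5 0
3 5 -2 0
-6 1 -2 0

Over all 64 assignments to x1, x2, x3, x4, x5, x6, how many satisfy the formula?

18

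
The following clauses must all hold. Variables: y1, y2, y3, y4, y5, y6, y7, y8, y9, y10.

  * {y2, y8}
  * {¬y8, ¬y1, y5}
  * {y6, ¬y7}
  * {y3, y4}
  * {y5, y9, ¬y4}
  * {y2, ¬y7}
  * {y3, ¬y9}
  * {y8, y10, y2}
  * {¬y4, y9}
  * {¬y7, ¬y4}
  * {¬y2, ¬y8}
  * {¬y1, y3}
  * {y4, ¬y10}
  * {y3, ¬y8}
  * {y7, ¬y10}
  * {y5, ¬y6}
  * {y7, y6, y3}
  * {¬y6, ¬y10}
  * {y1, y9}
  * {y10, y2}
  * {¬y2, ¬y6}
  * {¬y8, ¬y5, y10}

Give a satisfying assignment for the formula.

y1=1, y2=1, y3=1, y4=1, y5=1, y6=0, y7=0, y8=0, y9=1, y10=0

Check each clause:
  1. {y8, y2} — y2 is true.
  2. {¬y1, y5, ¬y8} — ¬y8 is true.
  3. {¬y7, y6} — ¬y7 is true.
  4. {y4, y3} — y3 is true.
  5. {y9, ¬y4, y5} — y9 is true.
  6. {¬y7, y2} — ¬y7 is true.
  7. {y3, ¬y9} — y3 is true.
  8. {y2, y8, y10} — y2 is true.
  9. {¬y4, y9} — y9 is true.
  10. {¬y7, ¬y4} — ¬y7 is true.
  11. {¬y8, ¬y2} — ¬y8 is true.
  12. {¬y1, y3} — y3 is true.
  13. {y4, ¬y10} — y4 is true.
  14. {¬y8, y3} — ¬y8 is true.
  15. {¬y10, y7} — ¬y10 is true.
  16. {y5, ¬y6} — ¬y6 is true.
  17. {y3, y7, y6} — y3 is true.
  18. {¬y6, ¬y10} — ¬y6 is true.
  19. {y1, y9} — y9 is true.
  20. {y10, y2} — y2 is true.
  21. {¬y2, ¬y6} — ¬y6 is true.
  22. {y10, ¬y8, ¬y5} — ¬y8 is true.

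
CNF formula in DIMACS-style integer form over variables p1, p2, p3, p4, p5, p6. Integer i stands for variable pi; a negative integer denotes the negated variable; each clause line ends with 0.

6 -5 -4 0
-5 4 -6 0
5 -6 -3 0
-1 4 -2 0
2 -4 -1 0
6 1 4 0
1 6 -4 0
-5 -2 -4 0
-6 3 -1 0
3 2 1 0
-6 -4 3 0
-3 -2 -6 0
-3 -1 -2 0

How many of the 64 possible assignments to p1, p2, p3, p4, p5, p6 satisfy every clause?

7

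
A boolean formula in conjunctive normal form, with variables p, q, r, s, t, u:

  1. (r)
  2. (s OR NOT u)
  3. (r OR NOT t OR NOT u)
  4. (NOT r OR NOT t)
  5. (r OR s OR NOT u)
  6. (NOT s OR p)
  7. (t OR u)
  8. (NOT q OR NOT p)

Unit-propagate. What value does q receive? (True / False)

False

(r) is a unit clause: r = True.
(NOT r OR NOT t): since r = True, the clause reduces to (NOT t). t = False.
(t OR u) with t = False leaves only u, so u = True.
From (NOT u OR s) and u = True: s = True.
From (p OR NOT s) and s = True: p = True.
(NOT q OR NOT p) with p = True leaves only NOT q, so q = False.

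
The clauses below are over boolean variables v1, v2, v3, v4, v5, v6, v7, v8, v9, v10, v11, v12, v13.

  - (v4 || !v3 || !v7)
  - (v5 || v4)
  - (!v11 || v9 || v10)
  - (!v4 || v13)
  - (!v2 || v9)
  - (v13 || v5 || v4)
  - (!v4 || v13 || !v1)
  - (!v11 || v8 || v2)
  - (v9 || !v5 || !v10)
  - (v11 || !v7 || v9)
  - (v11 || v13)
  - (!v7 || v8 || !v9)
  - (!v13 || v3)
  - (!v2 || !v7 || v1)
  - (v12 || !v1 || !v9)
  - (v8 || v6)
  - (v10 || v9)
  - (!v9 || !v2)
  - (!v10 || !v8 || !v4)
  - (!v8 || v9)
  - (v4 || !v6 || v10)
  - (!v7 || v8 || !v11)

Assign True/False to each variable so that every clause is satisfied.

v1=F, v2=F, v3=T, v4=T, v5=T, v6=T, v7=F, v8=T, v9=T, v10=F, v11=T, v12=T, v13=T

Check each clause:
  1. (v4 || !v7 || !v3) — !v7 is true.
  2. (v4 || v5) — v4 is true.
  3. (v9 || !v11 || v10) — v9 is true.
  4. (!v4 || v13) — v13 is true.
  5. (v9 || !v2) — v9 is true.
  6. (v13 || v4 || v5) — v13 is true.
  7. (!v1 || v13 || !v4) — v13 is true.
  8. (v8 || v2 || !v11) — v8 is true.
  9. (!v10 || !v5 || v9) — v9 is true.
  10. (!v7 || v9 || v11) — v9 is true.
  11. (v11 || v13) — v11 is true.
  12. (!v7 || v8 || !v9) — v8 is true.
  13. (v3 || !v13) — v3 is true.
  14. (!v2 || v1 || !v7) — !v7 is true.
  15. (!v1 || !v9 || v12) — v12 is true.
  16. (v6 || v8) — v8 is true.
  17. (v9 || v10) — v9 is true.
  18. (!v9 || !v2) — !v2 is true.
  19. (!v8 || !v4 || !v10) — !v10 is true.
  20. (!v8 || v9) — v9 is true.
  21. (!v6 || v10 || v4) — v4 is true.
  22. (!v7 || !v11 || v8) — v8 is true.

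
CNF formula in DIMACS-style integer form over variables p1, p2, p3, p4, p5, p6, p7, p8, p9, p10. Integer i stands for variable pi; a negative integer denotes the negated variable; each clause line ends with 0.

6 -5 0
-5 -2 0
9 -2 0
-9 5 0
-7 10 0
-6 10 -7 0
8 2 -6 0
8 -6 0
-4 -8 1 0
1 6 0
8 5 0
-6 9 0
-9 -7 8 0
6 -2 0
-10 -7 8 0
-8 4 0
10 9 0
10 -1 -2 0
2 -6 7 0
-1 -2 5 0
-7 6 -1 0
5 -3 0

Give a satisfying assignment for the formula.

p1 = T, p2 = F, p3 = F, p4 = T, p5 = T, p6 = T, p7 = T, p8 = T, p9 = T, p10 = T

Pure literal: p3 appears only negated; assign p3 = False.
Try p1 = True.
Try p2 = False.
Set p4 = True and propagate.
For the remaining variables, p5 = True, p6 = True, p7 = True, p8 = True, p9 = True, p10 = True works.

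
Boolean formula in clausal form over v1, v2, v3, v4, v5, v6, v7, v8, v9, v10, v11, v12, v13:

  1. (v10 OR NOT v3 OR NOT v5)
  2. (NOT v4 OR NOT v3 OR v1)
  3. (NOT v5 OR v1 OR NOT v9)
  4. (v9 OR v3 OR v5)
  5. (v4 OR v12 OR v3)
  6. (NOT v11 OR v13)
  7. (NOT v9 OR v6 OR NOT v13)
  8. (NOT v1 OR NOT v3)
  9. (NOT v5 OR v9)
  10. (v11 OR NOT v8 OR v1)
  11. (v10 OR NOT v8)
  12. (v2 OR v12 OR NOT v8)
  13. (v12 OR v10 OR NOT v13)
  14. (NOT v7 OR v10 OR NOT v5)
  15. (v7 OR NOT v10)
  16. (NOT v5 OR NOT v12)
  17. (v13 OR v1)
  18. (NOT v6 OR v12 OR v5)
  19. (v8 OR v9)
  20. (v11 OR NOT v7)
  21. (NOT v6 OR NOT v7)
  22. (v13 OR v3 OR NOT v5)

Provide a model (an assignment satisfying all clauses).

v1=0, v2=0, v3=1, v4=0, v5=0, v6=1, v7=0, v8=0, v9=1, v10=0, v11=0, v12=1, v13=1

Check each clause:
  1. (NOT v3 OR v10 OR NOT v5) — NOT v5 is true.
  2. (NOT v3 OR NOT v4 OR v1) — NOT v4 is true.
  3. (v1 OR NOT v9 OR NOT v5) — NOT v5 is true.
  4. (v5 OR v9 OR v3) — v9 is true.
  5. (v4 OR v12 OR v3) — v3 is true.
  6. (v13 OR NOT v11) — v13 is true.
  7. (v6 OR NOT v13 OR NOT v9) — v6 is true.
  8. (NOT v1 OR NOT v3) — NOT v1 is true.
  9. (v9 OR NOT v5) — v9 is true.
  10. (v1 OR v11 OR NOT v8) — NOT v8 is true.
  11. (NOT v8 OR v10) — NOT v8 is true.
  12. (v2 OR NOT v8 OR v12) — NOT v8 is true.
  13. (v10 OR NOT v13 OR v12) — v12 is true.
  14. (v10 OR NOT v7 OR NOT v5) — NOT v7 is true.
  15. (NOT v10 OR v7) — NOT v10 is true.
  16. (NOT v5 OR NOT v12) — NOT v5 is true.
  17. (v1 OR v13) — v13 is true.
  18. (v12 OR NOT v6 OR v5) — v12 is true.
  19. (v9 OR v8) — v9 is true.
  20. (v11 OR NOT v7) — NOT v7 is true.
  21. (NOT v7 OR NOT v6) — NOT v7 is true.
  22. (NOT v5 OR v3 OR v13) — v3 is true.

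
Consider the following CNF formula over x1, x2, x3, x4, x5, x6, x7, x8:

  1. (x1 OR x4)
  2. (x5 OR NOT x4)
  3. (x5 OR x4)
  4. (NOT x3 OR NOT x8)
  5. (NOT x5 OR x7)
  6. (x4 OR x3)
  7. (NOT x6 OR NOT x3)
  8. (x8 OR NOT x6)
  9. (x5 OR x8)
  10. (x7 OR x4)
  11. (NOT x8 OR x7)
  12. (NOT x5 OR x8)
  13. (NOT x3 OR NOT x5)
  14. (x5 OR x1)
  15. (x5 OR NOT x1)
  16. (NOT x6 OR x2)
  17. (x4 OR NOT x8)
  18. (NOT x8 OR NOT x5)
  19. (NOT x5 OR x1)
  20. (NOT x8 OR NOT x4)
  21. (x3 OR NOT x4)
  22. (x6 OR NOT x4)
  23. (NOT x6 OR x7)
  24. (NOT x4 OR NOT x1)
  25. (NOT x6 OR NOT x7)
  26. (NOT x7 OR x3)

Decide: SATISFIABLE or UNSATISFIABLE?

x4 = True:
  propagation gives x5=True, x7=True, x8=True; an empty clause results — contradiction.
x4 = False:
  propagation gives x1=True, x5=True, x7=True, x3=True; an empty clause results — contradiction.
Every branch closes, so no satisfying assignment exists.

UNSATISFIABLE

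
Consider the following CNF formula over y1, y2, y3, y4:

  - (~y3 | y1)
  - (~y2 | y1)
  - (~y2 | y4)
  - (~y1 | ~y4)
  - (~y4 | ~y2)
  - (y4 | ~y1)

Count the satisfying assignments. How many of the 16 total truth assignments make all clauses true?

2

Satisfying assignments:
  y1=0 y2=0 y3=0 y4=0
  y1=0 y2=0 y3=0 y4=1
Count: 2.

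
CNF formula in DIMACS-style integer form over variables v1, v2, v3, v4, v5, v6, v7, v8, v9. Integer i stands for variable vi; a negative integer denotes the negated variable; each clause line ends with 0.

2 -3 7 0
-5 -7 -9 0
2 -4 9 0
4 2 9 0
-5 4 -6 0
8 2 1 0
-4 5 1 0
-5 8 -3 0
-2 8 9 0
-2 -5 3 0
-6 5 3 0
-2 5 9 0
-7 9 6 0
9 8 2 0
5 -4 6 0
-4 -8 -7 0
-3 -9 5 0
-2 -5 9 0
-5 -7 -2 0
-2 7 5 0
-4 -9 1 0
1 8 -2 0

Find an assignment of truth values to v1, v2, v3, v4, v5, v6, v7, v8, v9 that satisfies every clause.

v1 = True, v2 = False, v3 = False, v4 = False, v5 = False, v6 = False, v7 = False, v8 = False, v9 = True

Check each clause:
  1. (NOT v3 OR v2 OR v7) — NOT v3 is true.
  2. (NOT v9 OR NOT v5 OR NOT v7) — NOT v7 is true.
  3. (v2 OR NOT v4 OR v9) — v9 is true.
  4. (v2 OR v4 OR v9) — v9 is true.
  5. (v4 OR NOT v6 OR NOT v5) — NOT v6 is true.
  6. (v1 OR v2 OR v8) — v1 is true.
  7. (v5 OR NOT v4 OR v1) — v1 is true.
  8. (NOT v5 OR NOT v3 OR v8) — NOT v5 is true.
  9. (v9 OR v8 OR NOT v2) — v9 is true.
  10. (v3 OR NOT v5 OR NOT v2) — NOT v2 is true.
  11. (NOT v6 OR v3 OR v5) — NOT v6 is true.
  12. (NOT v2 OR v5 OR v9) — v9 is true.
  13. (v6 OR v9 OR NOT v7) — v9 is true.
  14. (v9 OR v8 OR v2) — v9 is true.
  15. (NOT v4 OR v5 OR v6) — NOT v4 is true.
  16. (NOT v8 OR NOT v4 OR NOT v7) — NOT v8 is true.
  17. (NOT v9 OR NOT v3 OR v5) — NOT v3 is true.
  18. (NOT v2 OR NOT v5 OR v9) — v9 is true.
  19. (NOT v7 OR NOT v5 OR NOT v2) — NOT v7 is true.
  20. (v5 OR v7 OR NOT v2) — NOT v2 is true.
  21. (NOT v9 OR NOT v4 OR v1) — v1 is true.
  22. (v8 OR NOT v2 OR v1) — v1 is true.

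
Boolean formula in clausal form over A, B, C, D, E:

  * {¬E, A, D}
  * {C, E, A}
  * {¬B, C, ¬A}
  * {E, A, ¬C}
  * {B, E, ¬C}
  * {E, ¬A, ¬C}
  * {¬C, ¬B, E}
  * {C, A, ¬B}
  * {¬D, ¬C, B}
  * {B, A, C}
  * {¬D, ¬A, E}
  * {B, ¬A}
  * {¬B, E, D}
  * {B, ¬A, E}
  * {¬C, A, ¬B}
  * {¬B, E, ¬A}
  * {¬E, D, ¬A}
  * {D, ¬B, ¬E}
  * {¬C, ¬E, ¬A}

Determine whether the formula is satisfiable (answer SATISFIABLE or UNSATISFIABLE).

A = True:
  propagation gives B=True, C=True, E=True; an empty clause results — contradiction.
A = False:
  B = True:
    propagation gives C=True; an empty clause results — contradiction.
  B = False:
    propagation gives C=True, E=True, D=True; an empty clause results — contradiction.
Every branch closes, so no satisfying assignment exists.

UNSATISFIABLE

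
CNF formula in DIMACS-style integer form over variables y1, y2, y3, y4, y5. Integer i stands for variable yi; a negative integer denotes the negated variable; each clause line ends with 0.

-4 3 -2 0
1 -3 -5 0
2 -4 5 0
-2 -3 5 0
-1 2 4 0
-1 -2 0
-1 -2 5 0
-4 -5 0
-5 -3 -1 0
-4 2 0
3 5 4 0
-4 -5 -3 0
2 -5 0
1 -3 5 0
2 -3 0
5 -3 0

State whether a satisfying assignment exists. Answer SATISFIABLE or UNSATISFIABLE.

Branch on y1: take y1 = False.
Try y2 = True.
Set y3 = False and propagate.
  then y4 is forced to False.
  then y5 is forced to True.
So y1 = F, y2 = T, y3 = F, y4 = F, y5 = T is a satisfying assignment.

SATISFIABLE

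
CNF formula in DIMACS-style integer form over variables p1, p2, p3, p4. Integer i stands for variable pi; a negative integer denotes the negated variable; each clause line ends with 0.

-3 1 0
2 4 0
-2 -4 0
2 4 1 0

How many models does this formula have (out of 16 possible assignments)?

6

The models are:
  p1=0 p2=0 p3=0 p4=1
  p1=0 p2=1 p3=0 p4=0
  p1=1 p2=0 p3=0 p4=1
  p1=1 p2=0 p3=1 p4=1
  p1=1 p2=1 p3=0 p4=0
  p1=1 p2=1 p3=1 p4=0
That's 6 in total.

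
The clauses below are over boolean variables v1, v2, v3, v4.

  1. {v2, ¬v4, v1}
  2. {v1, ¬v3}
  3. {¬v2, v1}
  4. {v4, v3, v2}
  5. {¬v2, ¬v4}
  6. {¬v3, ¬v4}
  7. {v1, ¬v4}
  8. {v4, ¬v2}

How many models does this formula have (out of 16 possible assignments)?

The models are:
  v1=T v2=F v3=F v4=T
  v1=T v2=F v3=T v4=F
That's 2 in total.

2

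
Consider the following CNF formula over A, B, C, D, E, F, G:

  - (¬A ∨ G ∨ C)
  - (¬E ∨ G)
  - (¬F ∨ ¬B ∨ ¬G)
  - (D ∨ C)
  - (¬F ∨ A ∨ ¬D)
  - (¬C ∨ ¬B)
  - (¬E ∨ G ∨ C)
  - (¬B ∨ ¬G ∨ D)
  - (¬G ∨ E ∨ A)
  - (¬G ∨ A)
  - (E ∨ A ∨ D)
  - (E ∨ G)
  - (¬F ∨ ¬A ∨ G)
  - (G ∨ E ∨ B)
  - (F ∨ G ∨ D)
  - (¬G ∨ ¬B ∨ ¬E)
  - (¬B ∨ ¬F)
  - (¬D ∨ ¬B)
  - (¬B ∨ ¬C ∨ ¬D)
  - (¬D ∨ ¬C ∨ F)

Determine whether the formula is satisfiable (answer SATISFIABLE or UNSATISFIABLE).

SATISFIABLE

Try A = True.
Branch on B: take B = False.
For the remaining variables, C = False, D = True, E = True, F = True, G = True works.
Every clause has at least one true literal under this assignment.
So A = True  B = False  C = False  D = True  E = True  F = True  G = True is a satisfying assignment.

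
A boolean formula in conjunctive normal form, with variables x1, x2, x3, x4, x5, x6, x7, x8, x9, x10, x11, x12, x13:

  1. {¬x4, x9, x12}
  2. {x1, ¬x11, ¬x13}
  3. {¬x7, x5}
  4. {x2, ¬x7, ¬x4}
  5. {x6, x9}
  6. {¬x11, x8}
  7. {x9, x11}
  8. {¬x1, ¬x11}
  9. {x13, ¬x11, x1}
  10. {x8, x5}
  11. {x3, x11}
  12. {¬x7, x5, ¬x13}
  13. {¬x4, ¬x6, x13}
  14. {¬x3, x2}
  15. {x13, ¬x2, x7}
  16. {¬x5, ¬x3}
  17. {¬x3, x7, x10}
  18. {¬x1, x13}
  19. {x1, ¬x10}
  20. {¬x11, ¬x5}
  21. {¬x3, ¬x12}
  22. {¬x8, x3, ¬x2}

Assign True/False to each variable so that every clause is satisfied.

x1 = True  x2 = True  x3 = True  x4 = True  x5 = False  x6 = False  x7 = False  x8 = True  x9 = True  x10 = True  x11 = False  x12 = False  x13 = True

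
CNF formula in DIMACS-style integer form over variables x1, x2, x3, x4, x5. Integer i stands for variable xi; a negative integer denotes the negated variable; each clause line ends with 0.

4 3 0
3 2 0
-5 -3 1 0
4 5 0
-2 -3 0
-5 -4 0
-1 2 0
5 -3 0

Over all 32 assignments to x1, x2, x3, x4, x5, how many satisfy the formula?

2

The models are:
  x1=F x2=T x3=F x4=T x5=F
  x1=T x2=T x3=F x4=T x5=F
Count: 2.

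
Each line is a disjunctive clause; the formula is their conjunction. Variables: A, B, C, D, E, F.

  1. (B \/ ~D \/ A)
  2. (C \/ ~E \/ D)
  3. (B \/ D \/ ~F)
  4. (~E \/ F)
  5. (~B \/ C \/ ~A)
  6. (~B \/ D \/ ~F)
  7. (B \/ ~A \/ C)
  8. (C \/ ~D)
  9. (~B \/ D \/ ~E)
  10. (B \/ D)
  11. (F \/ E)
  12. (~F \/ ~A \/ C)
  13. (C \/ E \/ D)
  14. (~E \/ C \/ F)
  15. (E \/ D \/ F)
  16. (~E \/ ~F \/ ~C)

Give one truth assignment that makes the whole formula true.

A=T, B=F, C=T, D=T, E=F, F=T

Check each clause:
  1. (~D \/ A \/ B) — A is true.
  2. (~E \/ C \/ D) — C is true.
  3. (D \/ B \/ ~F) — D is true.
  4. (~E \/ F) — ~E is true.
  5. (C \/ ~B \/ ~A) — C is true.
  6. (~B \/ ~F \/ D) — D is true.
  7. (B \/ ~A \/ C) — C is true.
  8. (C \/ ~D) — C is true.
  9. (~E \/ ~B \/ D) — ~E is true.
  10. (B \/ D) — D is true.
  11. (E \/ F) — F is true.
  12. (~F \/ C \/ ~A) — C is true.
  13. (E \/ C \/ D) — C is true.
  14. (C \/ F \/ ~E) — C is true.
  15. (E \/ D \/ F) — D is true.
  16. (~C \/ ~E \/ ~F) — ~E is true.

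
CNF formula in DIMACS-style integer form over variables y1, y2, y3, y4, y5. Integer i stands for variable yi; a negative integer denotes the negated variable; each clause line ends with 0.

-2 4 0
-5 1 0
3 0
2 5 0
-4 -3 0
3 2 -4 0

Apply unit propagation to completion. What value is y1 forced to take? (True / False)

True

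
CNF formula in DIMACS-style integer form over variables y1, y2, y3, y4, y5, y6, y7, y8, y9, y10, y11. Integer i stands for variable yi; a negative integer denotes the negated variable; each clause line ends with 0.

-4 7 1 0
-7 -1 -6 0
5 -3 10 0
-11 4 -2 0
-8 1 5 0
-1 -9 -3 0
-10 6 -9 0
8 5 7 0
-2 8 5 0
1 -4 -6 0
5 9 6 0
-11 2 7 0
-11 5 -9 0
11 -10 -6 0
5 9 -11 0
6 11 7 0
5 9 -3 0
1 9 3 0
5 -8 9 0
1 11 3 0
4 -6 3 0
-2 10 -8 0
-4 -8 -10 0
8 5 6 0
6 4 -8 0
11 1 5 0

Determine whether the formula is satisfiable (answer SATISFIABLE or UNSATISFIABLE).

Pure literal: y5 appears only positively; assign y5 = True.
Branch on y1: take y1 = False.
For the remaining variables, y2 = True, y3 = True, y4 = True, y6 = False, y7 = True, y8 = False, y9 = False, y10 = False, y11 = False works.
So y1=F, y2=T, y3=T, y4=T, y5=T, y6=F, y7=T, y8=F, y9=F, y10=F, y11=F is a satisfying assignment.

SATISFIABLE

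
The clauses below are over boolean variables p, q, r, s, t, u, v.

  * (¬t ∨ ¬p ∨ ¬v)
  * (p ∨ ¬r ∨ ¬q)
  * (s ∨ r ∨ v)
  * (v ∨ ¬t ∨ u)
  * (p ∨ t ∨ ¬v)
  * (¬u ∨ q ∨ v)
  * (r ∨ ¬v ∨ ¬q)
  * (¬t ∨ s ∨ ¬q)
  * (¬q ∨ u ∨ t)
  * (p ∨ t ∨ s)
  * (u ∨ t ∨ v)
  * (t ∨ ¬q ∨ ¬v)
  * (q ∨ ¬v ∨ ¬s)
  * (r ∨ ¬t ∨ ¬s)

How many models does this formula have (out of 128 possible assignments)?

13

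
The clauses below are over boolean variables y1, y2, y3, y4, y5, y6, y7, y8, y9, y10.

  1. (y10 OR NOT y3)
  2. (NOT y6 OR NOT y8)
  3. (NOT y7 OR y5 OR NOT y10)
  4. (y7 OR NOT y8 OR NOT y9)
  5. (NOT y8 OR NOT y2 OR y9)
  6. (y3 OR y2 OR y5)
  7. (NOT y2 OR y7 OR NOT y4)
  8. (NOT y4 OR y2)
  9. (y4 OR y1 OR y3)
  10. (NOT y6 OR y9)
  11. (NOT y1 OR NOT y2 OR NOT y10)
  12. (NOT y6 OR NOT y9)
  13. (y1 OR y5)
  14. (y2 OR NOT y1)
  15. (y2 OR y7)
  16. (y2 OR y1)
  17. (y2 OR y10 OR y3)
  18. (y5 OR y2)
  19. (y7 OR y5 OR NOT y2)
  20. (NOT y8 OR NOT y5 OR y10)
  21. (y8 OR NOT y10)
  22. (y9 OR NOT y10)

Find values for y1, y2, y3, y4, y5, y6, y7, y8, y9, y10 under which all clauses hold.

y6 occurs only negated in the remaining clauses — set y6 = False.
Try y1 = True.
  then y2 is forced to True.
  then y10 is forced to False.
  then y3 is forced to False.
Branch on y4: take y4 = False.
Branch on y5: take y5 = True.
  then y8 is forced to False.
y7, y9 are now unconstrained; take y7 = True, y9 = False.

y1 = True, y2 = True, y3 = False, y4 = False, y5 = True, y6 = False, y7 = True, y8 = False, y9 = False, y10 = False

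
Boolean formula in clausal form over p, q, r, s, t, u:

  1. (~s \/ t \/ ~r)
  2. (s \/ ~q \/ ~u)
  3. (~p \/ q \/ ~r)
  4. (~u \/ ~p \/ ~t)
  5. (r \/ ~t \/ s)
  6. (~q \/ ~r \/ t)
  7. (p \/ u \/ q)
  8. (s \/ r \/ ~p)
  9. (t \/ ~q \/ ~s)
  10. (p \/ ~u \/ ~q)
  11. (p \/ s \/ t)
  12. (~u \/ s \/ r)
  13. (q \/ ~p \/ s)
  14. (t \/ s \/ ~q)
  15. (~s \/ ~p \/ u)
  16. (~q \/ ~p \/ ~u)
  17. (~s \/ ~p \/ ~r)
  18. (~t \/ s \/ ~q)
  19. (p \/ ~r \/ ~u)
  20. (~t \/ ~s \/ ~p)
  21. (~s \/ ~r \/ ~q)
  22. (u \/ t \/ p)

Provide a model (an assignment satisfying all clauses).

p = 0, q = 1, r = 0, s = 1, t = 1, u = 0

Check each clause:
  1. (~s \/ t \/ ~r) — t is true.
  2. (~q \/ ~u \/ s) — ~u is true.
  3. (~r \/ ~p \/ q) — q is true.
  4. (~t \/ ~p \/ ~u) — ~u is true.
  5. (s \/ ~t \/ r) — s is true.
  6. (~q \/ t \/ ~r) — ~r is true.
  7. (p \/ u \/ q) — q is true.
  8. (r \/ ~p \/ s) — s is true.
  9. (~s \/ t \/ ~q) — t is true.
  10. (p \/ ~q \/ ~u) — ~u is true.
  11. (s \/ t \/ p) — s is true.
  12. (~u \/ r \/ s) — ~u is true.
  13. (q \/ s \/ ~p) — q is true.
  14. (s \/ t \/ ~q) — s is true.
  15. (~p \/ u \/ ~s) — ~p is true.
  16. (~u \/ ~p \/ ~q) — ~u is true.
  17. (~p \/ ~s \/ ~r) — ~r is true.
  18. (~q \/ s \/ ~t) — s is true.
  19. (~r \/ p \/ ~u) — ~u is true.
  20. (~p \/ ~t \/ ~s) — ~p is true.
  21. (~s \/ ~r \/ ~q) — ~r is true.
  22. (t \/ u \/ p) — t is true.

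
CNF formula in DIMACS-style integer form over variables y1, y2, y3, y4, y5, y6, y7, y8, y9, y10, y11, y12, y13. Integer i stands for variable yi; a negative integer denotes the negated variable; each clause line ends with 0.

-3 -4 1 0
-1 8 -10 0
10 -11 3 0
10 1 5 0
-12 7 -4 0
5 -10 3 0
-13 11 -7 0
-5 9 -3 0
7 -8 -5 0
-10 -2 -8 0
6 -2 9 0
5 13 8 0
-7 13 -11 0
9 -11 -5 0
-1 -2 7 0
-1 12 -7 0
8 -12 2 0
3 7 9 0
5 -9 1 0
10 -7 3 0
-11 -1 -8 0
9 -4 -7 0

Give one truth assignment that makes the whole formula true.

y1=F, y2=T, y3=T, y4=F, y5=T, y6=F, y7=F, y8=F, y9=T, y10=T, y11=F, y12=F, y13=T

Check each clause:
  1. {¬y4, y1, ¬y3} — ¬y4 is true.
  2. {¬y1, y8, ¬y10} — ¬y1 is true.
  3. {y3, ¬y11, y10} — y10 is true.
  4. {y10, y5, y1} — y10 is true.
  5. {y7, ¬y4, ¬y12} — ¬y4 is true.
  6. {y5, ¬y10, y3} — y3 is true.
  7. {y11, ¬y7, ¬y13} — ¬y7 is true.
  8. {¬y3, ¬y5, y9} — y9 is true.
  9. {¬y8, ¬y5, y7} — ¬y8 is true.
  10. {¬y8, ¬y10, ¬y2} — ¬y8 is true.
  11. {y6, ¬y2, y9} — y9 is true.
  12. {y5, y8, y13} — y13 is true.
  13. {¬y7, y13, ¬y11} — ¬y11 is true.
  14. {y9, ¬y11, ¬y5} — y9 is true.
  15. {¬y2, ¬y1, y7} — ¬y1 is true.
  16. {¬y7, ¬y1, y12} — ¬y7 is true.
  17. {y2, ¬y12, y8} — y2 is true.
  18. {y3, y9, y7} — y9 is true.
  19. {¬y9, y5, y1} — y5 is true.
  20. {y10, ¬y7, y3} — ¬y7 is true.
  21. {¬y1, ¬y11, ¬y8} — ¬y8 is true.
  22. {¬y7, ¬y4, y9} — ¬y7 is true.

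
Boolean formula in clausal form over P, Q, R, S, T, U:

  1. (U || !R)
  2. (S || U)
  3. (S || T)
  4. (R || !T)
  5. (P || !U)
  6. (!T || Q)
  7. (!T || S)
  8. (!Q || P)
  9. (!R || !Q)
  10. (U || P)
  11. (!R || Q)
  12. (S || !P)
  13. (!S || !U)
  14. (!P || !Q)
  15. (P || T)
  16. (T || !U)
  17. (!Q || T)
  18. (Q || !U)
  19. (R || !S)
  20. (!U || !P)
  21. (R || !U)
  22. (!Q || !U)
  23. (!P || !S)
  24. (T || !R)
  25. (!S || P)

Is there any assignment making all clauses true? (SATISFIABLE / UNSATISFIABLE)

UNSATISFIABLE

U = True:
  propagation gives P=True; an empty clause results — contradiction.
U = False:
  propagation gives R=False, S=True; an empty clause results — contradiction.
Every branch closes, so no satisfying assignment exists.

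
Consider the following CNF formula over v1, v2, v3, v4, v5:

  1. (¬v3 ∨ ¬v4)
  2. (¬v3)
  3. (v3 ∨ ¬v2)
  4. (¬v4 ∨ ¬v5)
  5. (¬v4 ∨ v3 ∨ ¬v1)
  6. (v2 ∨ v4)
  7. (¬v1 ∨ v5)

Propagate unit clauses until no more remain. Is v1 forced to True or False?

False

Unit clause (¬v3) sets v3 = False.
From (¬v2 ∨ v3) and v3 = False: v2 = False.
(v2 ∨ v4) with v2 = False leaves only v4, so v4 = True.
From (¬v5 ∨ ¬v4) and v4 = True: v5 = False.
(¬v4 ∨ v3 ∨ ¬v1) with v3 = False, v4 = True leaves only ¬v1, so v1 = False.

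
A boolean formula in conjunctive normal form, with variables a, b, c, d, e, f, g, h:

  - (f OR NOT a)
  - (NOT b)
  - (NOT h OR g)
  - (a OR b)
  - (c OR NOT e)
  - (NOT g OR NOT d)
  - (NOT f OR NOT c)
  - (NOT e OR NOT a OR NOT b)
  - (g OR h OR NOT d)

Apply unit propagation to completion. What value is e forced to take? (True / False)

False

Unit clause (NOT b) sets b = False.
(a OR b) with b = False leaves only a, so a = True.
(NOT a OR f): since a = True, the clause reduces to (f). f = True.
In (NOT c OR NOT f), NOT f is now false; NOT c must hold, so c = False.
(c OR NOT e) with c = False leaves only NOT e, so e = False.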